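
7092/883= 8+28/883= 8.03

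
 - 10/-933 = 10/933  =  0.01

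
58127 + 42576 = 100703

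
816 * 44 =35904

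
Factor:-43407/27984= - 273/176 = - 2^( - 4 )*3^1*7^1*11^(-1)*13^1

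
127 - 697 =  - 570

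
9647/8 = 9647/8 = 1205.88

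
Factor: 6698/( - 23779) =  - 2^1*7^( - 1 )*17^1*43^( - 1)*79^ ( - 1)*197^1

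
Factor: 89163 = 3^2 * 9907^1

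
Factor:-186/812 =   -  93/406 = -2^ (-1)*3^1*7^(-1)*29^( - 1) * 31^1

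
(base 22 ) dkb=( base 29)80f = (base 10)6743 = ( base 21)f62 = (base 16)1A57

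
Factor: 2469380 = 2^2 * 5^1*37^1 * 47^1*71^1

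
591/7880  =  3/40 = 0.07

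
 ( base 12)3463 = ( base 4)1123023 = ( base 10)5835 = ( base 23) B0G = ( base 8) 13313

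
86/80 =1 + 3/40 =1.07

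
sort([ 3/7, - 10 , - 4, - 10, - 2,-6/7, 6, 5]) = [ - 10, - 10, - 4,- 2, - 6/7, 3/7, 5,  6]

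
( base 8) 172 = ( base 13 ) 95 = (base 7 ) 233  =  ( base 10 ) 122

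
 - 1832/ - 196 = 9+17/49 = 9.35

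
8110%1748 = 1118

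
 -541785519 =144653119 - 686438638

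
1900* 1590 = 3021000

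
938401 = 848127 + 90274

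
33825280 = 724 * 46720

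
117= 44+73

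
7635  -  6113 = 1522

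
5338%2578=182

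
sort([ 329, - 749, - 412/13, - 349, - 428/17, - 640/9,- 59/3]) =[ - 749, - 349, - 640/9, - 412/13,  -  428/17, - 59/3, 329 ]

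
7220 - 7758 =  - 538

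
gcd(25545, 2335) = 5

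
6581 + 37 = 6618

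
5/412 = 5/412  =  0.01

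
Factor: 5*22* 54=5940=2^2*3^3*5^1*11^1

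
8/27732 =2/6933 =0.00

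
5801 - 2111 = 3690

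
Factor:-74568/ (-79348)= 2^1 * 3^1 * 13^1  *83^ ( - 1 ) = 78/83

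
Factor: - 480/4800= - 2^(-1)*5^( - 1 ) = - 1/10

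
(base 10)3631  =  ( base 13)1864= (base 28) 4hj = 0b111000101111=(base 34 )34r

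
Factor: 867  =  3^1*17^2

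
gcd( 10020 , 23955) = 15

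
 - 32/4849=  - 1 + 4817/4849 = - 0.01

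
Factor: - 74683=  - 7^1*47^1*227^1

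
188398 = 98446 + 89952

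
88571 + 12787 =101358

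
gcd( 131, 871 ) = 1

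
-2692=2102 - 4794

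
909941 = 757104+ 152837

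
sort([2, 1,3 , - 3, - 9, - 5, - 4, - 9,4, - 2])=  [ - 9,  -  9, - 5, - 4, - 3, - 2,1,2, 3,4 ]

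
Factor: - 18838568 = - 2^3*7^1*336403^1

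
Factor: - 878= - 2^1*439^1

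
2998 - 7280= - 4282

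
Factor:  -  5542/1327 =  -2^1*17^1*163^1*1327^(-1)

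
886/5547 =886/5547 = 0.16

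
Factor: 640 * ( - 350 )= -224000= - 2^8 * 5^3*7^1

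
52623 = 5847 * 9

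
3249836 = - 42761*( - 76) 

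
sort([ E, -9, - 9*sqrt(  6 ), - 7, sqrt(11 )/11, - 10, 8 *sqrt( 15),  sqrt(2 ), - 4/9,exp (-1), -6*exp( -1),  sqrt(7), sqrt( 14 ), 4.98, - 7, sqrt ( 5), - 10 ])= [-9*sqrt( 6 ),  -  10, -10, - 9, -7, - 7 , - 6 * exp( - 1), - 4/9, sqrt ( 11 ) /11, exp( -1),sqrt( 2), sqrt (5)  ,  sqrt ( 7), E , sqrt (14 )  ,  4.98,8 *sqrt(15 )]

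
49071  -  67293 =-18222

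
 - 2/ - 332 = 1/166 = 0.01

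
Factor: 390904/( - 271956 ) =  - 746/519 = - 2^1*3^( - 1 )*173^(-1)*373^1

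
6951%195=126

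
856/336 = 2 +23/42=2.55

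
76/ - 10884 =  - 19/2721 = - 0.01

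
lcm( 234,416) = 3744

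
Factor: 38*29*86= 2^2 *19^1 * 29^1 * 43^1 = 94772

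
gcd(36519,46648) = 7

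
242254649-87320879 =154933770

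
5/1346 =5/1346=0.00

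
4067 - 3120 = 947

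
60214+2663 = 62877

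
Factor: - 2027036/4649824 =-506759/1162456 = - 2^( - 3 ) * 11^1*23^1*2003^1*145307^( - 1 ) 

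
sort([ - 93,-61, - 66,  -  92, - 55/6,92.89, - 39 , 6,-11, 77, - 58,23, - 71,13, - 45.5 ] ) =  [ - 93, - 92,  -  71, - 66 , - 61, - 58,-45.5, - 39, - 11, - 55/6,  6,13 , 23,77, 92.89]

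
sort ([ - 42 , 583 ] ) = [ - 42, 583 ]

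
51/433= 51/433  =  0.12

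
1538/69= 22+20/69 = 22.29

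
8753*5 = 43765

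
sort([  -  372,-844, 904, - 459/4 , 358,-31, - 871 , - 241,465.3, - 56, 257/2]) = [-871, - 844, - 372, - 241, - 459/4,  -  56, - 31, 257/2, 358, 465.3,904 ]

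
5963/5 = 1192+3/5=1192.60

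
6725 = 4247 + 2478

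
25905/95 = 5181/19 = 272.68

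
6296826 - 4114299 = 2182527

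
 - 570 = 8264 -8834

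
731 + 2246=2977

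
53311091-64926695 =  - 11615604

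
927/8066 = 927/8066 =0.11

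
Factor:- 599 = - 599^1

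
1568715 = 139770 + 1428945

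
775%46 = 39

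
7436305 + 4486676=11922981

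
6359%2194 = 1971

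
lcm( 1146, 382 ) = 1146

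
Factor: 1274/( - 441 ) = - 26/9=-2^1*3^( - 2 )*13^1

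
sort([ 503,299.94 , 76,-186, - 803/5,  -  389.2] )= [ - 389.2, - 186, - 803/5,76, 299.94,503]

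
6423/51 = 2141/17=125.94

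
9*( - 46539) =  - 418851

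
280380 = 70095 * 4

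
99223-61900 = 37323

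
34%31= 3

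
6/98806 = 3/49403 =0.00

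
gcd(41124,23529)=69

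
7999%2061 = 1816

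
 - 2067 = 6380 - 8447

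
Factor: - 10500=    - 2^2*3^1*5^3*7^1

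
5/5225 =1/1045 = 0.00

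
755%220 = 95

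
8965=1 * 8965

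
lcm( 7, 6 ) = 42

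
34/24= 17/12 = 1.42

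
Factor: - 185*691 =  - 5^1*37^1*691^1 = - 127835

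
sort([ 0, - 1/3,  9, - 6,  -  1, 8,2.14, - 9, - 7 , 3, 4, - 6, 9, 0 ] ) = [ - 9, - 7, - 6 , - 6, - 1, - 1/3, 0,  0, 2.14,  3,4, 8, 9,9]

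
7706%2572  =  2562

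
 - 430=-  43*10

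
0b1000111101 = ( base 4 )20331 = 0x23D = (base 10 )573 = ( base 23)11L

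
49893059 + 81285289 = 131178348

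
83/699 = 83/699 = 0.12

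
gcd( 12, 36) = 12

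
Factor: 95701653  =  3^2*17^1*29^1*21569^1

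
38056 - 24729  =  13327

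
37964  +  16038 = 54002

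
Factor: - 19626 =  - 2^1 * 3^1*3271^1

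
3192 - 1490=1702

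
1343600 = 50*26872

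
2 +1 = 3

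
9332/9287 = 9332/9287 = 1.00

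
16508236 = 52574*314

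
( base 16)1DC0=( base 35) 67l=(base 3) 101110002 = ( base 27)ac2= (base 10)7616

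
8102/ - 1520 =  - 4051/760= - 5.33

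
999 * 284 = 283716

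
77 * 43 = 3311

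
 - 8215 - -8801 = 586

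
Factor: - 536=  - 2^3*67^1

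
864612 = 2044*423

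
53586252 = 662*80946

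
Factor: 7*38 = 2^1*7^1*19^1=266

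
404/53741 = 404/53741 = 0.01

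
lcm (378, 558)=11718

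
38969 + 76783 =115752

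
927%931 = 927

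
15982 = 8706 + 7276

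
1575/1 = 1575 = 1575.00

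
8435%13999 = 8435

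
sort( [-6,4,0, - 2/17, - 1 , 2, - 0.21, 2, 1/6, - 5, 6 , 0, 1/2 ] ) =[ - 6 , - 5, -1, - 0.21, - 2/17,0,0,1/6,1/2,2, 2 , 4,6]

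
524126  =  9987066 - 9462940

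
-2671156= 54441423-57112579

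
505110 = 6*84185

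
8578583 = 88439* 97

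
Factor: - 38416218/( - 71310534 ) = 6402703/11885089 = 19^(-1)*23^(- 1 )*83^1*27197^( - 1)*77141^1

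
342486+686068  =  1028554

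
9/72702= 1/8078 =0.00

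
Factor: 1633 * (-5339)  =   - 19^1*23^1 * 71^1*281^1 =- 8718587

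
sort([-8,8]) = [ - 8,8]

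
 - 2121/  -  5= 424+1/5 =424.20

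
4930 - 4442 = 488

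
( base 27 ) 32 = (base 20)43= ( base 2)1010011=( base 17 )4F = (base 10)83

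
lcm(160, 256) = 1280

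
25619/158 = 25619/158=162.15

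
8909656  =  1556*5726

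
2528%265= 143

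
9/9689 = 9/9689 = 0.00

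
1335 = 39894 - 38559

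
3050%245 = 110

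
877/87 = 877/87 = 10.08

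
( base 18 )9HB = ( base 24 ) 5EH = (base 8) 6241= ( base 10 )3233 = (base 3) 11102202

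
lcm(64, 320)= 320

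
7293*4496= 32789328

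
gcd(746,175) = 1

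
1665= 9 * 185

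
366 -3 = 363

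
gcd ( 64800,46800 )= 3600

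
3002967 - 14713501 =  - 11710534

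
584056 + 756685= 1340741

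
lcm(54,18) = 54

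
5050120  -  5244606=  - 194486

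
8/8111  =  8/8111= 0.00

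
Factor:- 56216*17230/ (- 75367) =968601680/75367 = 2^4*5^1*1723^1*7027^1*75367^( - 1)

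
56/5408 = 7/676 = 0.01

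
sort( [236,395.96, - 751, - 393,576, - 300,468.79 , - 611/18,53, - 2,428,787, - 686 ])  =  [ - 751, - 686,  -  393,  -  300, - 611/18, -2,53, 236,395.96,  428, 468.79, 576,787 ] 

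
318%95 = 33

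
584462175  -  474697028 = 109765147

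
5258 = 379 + 4879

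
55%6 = 1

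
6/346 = 3/173  =  0.02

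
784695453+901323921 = 1686019374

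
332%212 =120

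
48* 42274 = 2029152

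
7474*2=14948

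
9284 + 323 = 9607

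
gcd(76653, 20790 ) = 27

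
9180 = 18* 510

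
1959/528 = 3 + 125/176= 3.71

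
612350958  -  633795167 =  -21444209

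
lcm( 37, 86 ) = 3182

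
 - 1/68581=- 1/68581 = - 0.00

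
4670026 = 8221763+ - 3551737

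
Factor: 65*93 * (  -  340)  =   - 2^2*3^1*5^2*13^1*17^1*31^1=- 2055300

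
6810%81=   6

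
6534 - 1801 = 4733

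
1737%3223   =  1737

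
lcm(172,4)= 172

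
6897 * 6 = 41382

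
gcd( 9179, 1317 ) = 1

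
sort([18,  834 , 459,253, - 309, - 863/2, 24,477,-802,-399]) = [ - 802,-863/2, - 399 , - 309,18, 24,253 , 459,477, 834 ] 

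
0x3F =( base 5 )223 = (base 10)63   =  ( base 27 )29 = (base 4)333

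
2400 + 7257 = 9657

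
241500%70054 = 31338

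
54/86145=18/28715 = 0.00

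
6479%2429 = 1621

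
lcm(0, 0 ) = 0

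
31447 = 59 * 533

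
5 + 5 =10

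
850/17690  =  85/1769=0.05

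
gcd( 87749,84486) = 1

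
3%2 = 1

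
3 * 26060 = 78180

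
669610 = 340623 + 328987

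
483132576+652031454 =1135164030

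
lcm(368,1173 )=18768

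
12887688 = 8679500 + 4208188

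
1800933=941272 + 859661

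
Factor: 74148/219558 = 334/989  =  2^1 * 23^( - 1)*43^(-1)*167^1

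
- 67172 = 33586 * (-2) 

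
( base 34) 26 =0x4a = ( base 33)28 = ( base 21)3b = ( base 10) 74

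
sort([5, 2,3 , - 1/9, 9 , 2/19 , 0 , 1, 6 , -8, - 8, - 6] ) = [-8 ,  -  8, - 6 ,-1/9,  0,2/19,1,2 , 3,5, 6 , 9 ]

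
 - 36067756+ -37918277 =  -73986033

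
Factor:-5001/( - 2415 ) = 5^( - 1)*7^( - 1 )*23^( - 1)*1667^1 = 1667/805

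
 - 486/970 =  - 1 + 242/485 = - 0.50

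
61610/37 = 1665 + 5/37  =  1665.14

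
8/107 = 8/107 = 0.07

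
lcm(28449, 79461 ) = 2304369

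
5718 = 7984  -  2266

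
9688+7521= 17209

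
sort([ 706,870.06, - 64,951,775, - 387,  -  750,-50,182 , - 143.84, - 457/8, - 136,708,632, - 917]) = [ - 917, - 750, - 387 , - 143.84, - 136, - 64, - 457/8 , - 50,182,632, 706, 708,775, 870.06, 951]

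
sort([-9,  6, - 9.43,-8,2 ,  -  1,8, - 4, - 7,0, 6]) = [  -  9.43,  -  9, - 8,  -  7,-4,-1,  0,  2,6,6,8]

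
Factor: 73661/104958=619/882 =2^(  -  1)*3^( - 2)*7^( - 2 )*619^1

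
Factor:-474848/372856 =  - 2^2*71^1*223^( - 1) = - 284/223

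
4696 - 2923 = 1773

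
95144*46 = 4376624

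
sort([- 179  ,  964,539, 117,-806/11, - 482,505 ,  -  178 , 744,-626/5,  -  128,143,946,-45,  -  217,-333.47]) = [-482,-333.47, - 217, - 179,-178 , - 128,-626/5 , - 806/11, - 45, 117, 143, 505,539 , 744,946,964]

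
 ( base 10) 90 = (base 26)3C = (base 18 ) 50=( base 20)4a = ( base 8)132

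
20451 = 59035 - 38584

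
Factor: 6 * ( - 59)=- 2^1*3^1*59^1 = -354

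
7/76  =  7/76 = 0.09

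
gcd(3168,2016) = 288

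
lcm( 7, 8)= 56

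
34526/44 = 17263/22= 784.68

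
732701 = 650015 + 82686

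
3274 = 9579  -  6305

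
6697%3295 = 107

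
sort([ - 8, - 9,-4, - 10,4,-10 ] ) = [ - 10, - 10, - 9,-8, - 4, 4]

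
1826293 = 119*15347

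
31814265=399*79735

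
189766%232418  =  189766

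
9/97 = 9/97  =  0.09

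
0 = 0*67618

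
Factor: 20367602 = 2^1*293^1*34757^1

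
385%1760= 385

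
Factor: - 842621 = - 13^1*64817^1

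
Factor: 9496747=13^1*71^1*10289^1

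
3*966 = 2898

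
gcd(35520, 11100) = 2220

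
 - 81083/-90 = 900 + 83/90 = 900.92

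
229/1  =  229 = 229.00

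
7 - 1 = 6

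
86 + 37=123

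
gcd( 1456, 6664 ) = 56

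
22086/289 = 76 + 122/289 = 76.42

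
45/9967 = 45/9967   =  0.00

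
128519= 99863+28656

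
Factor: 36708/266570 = 2^1*3^1*5^( - 1)*7^1*61^( - 1 ) = 42/305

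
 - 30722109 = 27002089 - 57724198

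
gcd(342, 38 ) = 38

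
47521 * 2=95042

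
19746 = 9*2194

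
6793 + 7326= 14119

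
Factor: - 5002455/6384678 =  - 2^( - 1)*5^1*131^(-1)*8123^(-1)*333497^1 = - 1667485/2128226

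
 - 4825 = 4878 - 9703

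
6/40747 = 6/40747 = 0.00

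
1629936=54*30184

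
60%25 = 10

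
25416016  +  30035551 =55451567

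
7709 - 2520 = 5189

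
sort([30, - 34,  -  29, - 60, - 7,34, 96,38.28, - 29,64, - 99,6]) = [- 99, - 60,-34, - 29, - 29,  -  7, 6,30,34, 38.28 , 64,96]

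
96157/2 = 96157/2 = 48078.50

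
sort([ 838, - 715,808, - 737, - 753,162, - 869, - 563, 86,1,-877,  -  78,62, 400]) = [  -  877,-869, - 753, - 737, - 715, - 563, - 78,1,62,86, 162,400,808,838 ] 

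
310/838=155/419 = 0.37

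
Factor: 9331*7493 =69917183 = 7^1*31^1 * 43^1 * 59^1*127^1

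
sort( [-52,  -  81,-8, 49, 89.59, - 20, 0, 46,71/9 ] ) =[ - 81, - 52,-20, - 8,0, 71/9, 46 , 49, 89.59]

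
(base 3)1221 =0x34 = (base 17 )31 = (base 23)26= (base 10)52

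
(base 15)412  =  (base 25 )1bh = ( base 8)1625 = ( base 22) 1JF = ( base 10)917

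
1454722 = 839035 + 615687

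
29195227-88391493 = -59196266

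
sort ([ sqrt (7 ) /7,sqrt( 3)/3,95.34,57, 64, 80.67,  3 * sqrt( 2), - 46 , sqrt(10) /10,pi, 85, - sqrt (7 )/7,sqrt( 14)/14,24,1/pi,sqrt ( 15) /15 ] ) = [ - 46, - sqrt( 7 ) /7, sqrt( 15 )/15,sqrt ( 14) /14,sqrt ( 10)/10, 1/pi,sqrt ( 7 ) /7 , sqrt (3 ) /3,pi,3 * sqrt(2) , 24,57, 64, 80.67,  85,95.34]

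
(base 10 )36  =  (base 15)26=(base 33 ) 13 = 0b100100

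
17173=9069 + 8104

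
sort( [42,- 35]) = [-35, 42]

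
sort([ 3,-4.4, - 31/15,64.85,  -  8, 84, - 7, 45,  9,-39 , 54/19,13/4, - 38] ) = [ - 39 ,-38,-8, - 7, - 4.4, - 31/15, 54/19,3,13/4,9, 45,64.85,84]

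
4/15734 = 2/7867 = 0.00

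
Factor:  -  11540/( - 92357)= 2^2*5^1*577^1*92357^ ( - 1) 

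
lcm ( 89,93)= 8277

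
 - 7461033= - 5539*1347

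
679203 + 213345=892548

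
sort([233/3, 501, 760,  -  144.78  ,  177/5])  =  [ - 144.78, 177/5, 233/3, 501, 760] 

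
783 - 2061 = -1278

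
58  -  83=-25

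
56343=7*8049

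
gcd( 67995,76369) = 1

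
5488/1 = 5488 = 5488.00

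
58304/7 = 58304/7= 8329.14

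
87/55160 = 87/55160=0.00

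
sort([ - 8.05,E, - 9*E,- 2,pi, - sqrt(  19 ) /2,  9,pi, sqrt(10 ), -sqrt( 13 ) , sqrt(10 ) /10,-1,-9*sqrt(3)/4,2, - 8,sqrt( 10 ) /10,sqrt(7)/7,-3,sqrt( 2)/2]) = [-9*E, - 8.05, - 8, - 9*sqrt(3)/4, -sqrt( 13), -3, - sqrt(19)/2,-2,-1 , sqrt( 10)/10,sqrt( 10 ) /10,sqrt( 7)/7,sqrt(2)/2,2, E,pi, pi,sqrt( 10) , 9] 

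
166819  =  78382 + 88437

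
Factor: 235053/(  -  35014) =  -2^ ( - 1 )*3^2*7^1*13^1*61^(  -  1) = - 819/122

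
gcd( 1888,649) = 59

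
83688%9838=4984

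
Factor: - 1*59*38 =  - 2^1*19^1*59^1 = - 2242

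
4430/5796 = 2215/2898 = 0.76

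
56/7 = 8  =  8.00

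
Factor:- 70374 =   -  2^1 *3^1*37^1 * 317^1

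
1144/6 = 190 + 2/3 =190.67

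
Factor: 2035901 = 7^2 *41549^1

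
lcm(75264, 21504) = 150528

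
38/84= 19/42 = 0.45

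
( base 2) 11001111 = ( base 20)A7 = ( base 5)1312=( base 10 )207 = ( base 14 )10B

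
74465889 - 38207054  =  36258835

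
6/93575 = 6/93575 = 0.00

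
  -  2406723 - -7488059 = 5081336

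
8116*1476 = 11979216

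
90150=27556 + 62594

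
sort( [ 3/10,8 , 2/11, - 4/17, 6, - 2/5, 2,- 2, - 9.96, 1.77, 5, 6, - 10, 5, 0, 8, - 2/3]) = [ - 10,-9.96, - 2, - 2/3, - 2/5, - 4/17,  0,2/11,3/10, 1.77, 2, 5, 5, 6, 6, 8, 8] 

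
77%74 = 3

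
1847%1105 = 742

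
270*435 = 117450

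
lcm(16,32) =32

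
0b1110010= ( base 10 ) 114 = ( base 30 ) 3o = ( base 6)310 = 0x72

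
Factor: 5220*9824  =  51281280 = 2^7*3^2*5^1*29^1*307^1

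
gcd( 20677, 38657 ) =899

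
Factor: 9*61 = 549 = 3^2*61^1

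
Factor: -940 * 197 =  - 2^2 * 5^1 * 47^1 * 197^1 = -  185180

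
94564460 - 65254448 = 29310012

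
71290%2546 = 2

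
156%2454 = 156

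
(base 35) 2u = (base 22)4c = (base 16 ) 64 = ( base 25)40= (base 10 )100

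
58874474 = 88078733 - 29204259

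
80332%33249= 13834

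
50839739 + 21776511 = 72616250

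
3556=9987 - 6431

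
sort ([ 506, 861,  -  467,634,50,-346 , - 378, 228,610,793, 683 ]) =[ - 467,-378,-346,  50, 228, 506, 610,634, 683,793,861 ]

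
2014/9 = 223 +7/9= 223.78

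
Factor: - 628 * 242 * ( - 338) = 2^4*11^2*13^2*157^1= 51367888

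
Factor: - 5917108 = - 2^2*1479277^1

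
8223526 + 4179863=12403389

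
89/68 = 1 + 21/68=1.31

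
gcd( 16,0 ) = 16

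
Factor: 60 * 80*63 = 2^6*3^3*5^2*7^1 = 302400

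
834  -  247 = 587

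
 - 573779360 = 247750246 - 821529606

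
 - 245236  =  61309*(-4)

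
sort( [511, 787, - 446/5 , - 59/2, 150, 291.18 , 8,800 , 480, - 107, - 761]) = [ - 761, - 107, - 446/5 , - 59/2,  8,150, 291.18,480, 511,  787 , 800 ] 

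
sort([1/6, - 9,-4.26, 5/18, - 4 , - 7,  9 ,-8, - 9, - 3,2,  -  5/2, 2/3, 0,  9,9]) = [ - 9, - 9  , - 8, - 7 , - 4.26,-4, - 3,-5/2, 0 , 1/6,  5/18,2/3, 2,9,9,9 ] 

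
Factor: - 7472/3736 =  - 2 = - 2^1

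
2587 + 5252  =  7839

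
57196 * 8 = 457568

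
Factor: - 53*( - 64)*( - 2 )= - 2^7*53^1= - 6784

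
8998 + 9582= 18580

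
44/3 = 44/3 = 14.67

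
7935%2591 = 162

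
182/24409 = 26/3487  =  0.01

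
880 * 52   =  45760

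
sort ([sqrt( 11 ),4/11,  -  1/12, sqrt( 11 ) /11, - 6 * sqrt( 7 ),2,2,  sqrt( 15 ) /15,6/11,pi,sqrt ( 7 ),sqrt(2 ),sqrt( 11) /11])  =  [ - 6*sqrt( 7),- 1/12, sqrt ( 15)/15 , sqrt( 11)/11, sqrt(11)/11, 4/11,6/11,sqrt( 2),2 , 2, sqrt (7) , pi , sqrt (11 ) ]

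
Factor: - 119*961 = - 114359 = - 7^1 * 17^1*31^2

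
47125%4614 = 985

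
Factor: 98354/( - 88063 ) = - 2^1*83^ ( - 1)*1061^( - 1)*49177^1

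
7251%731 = 672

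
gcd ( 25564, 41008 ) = 44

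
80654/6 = 40327/3 = 13442.33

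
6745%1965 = 850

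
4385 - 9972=- 5587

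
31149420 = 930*33494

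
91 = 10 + 81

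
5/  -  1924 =  -  1+1919/1924 =- 0.00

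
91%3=1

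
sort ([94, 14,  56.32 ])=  [14, 56.32,94]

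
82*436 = 35752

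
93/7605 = 31/2535  =  0.01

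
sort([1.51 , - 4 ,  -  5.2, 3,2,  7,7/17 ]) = [ - 5.2,  -  4, 7/17,1.51, 2,3,7]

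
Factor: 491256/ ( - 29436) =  - 40938/2453= - 2^1*3^1*11^( - 1)*223^(-1 )*6823^1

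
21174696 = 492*43038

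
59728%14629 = 1212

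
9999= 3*3333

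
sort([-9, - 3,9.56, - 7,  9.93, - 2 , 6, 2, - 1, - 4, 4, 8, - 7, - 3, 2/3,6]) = [ - 9, - 7 , -7, - 4,  -  3,- 3, - 2, - 1,2/3 , 2, 4,6,6,8, 9.56,  9.93]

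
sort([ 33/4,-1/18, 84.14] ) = [ - 1/18,  33/4, 84.14] 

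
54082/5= 54082/5  =  10816.40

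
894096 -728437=165659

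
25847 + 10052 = 35899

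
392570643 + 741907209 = 1134477852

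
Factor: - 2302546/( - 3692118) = 3^(  -  1)*19^ (-1)*139^( - 1) * 233^(-1 )*659^1*1747^1= 1151273/1846059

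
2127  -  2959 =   -  832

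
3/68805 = 1/22935  =  0.00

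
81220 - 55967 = 25253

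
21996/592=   37 + 23/148 = 37.16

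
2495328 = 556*4488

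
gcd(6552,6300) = 252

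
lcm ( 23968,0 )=0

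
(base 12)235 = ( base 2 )101001001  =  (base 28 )bl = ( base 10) 329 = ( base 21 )fe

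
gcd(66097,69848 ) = 1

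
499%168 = 163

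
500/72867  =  500/72867 = 0.01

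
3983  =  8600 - 4617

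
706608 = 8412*84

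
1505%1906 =1505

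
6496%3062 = 372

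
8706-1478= 7228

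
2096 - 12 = 2084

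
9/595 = 9/595 = 0.02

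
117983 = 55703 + 62280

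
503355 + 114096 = 617451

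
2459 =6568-4109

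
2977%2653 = 324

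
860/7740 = 1/9=0.11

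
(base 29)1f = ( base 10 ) 44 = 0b101100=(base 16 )2c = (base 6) 112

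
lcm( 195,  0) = 0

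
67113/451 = 148 + 365/451= 148.81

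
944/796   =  236/199 = 1.19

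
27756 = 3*9252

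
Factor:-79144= -2^3*13^1*761^1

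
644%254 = 136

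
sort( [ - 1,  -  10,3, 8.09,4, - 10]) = [-10, - 10, - 1, 3,4, 8.09]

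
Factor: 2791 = 2791^1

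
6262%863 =221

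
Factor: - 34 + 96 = 2^1 * 31^1 = 62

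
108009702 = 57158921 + 50850781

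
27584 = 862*32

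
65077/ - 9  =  -7231 + 2/9 = - 7230.78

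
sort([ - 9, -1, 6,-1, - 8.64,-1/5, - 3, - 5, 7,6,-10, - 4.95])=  [-10,-9,-8.64, - 5 , - 4.95, - 3,-1,- 1,-1/5,6,6, 7] 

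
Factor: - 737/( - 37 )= 11^1*37^( - 1 )* 67^1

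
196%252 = 196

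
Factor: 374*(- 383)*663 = -94969446 = -2^1 * 3^1*11^1*13^1*17^2*383^1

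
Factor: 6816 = 2^5 * 3^1* 71^1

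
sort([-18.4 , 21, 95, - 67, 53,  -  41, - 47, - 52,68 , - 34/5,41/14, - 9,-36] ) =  [ - 67, - 52, - 47, - 41, - 36, - 18.4, - 9,-34/5,41/14,21, 53,68,95]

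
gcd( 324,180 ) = 36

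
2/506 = 1/253 =0.00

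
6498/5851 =6498/5851 = 1.11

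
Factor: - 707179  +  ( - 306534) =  - 1013713^1 = - 1013713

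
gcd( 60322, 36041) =1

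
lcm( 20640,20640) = 20640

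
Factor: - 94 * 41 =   -  3854 = -2^1* 41^1 * 47^1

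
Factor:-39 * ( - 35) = 1365  =  3^1 * 5^1*7^1 * 13^1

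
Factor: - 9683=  -23^1*421^1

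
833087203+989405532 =1822492735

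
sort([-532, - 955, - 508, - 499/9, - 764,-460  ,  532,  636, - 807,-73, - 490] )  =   [ - 955,-807 ,- 764, - 532 , - 508,-490, - 460, - 73, - 499/9,532, 636] 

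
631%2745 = 631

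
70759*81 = 5731479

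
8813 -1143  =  7670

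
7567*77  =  582659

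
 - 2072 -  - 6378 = 4306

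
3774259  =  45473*83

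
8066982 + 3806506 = 11873488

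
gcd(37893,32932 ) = 1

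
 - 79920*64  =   - 5114880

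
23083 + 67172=90255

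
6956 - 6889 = 67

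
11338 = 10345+993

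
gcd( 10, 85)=5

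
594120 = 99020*6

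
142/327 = 142/327 = 0.43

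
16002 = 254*63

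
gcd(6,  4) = 2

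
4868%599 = 76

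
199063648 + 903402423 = 1102466071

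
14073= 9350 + 4723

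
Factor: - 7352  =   - 2^3*919^1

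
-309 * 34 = -10506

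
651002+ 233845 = 884847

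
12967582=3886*3337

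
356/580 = 89/145 = 0.61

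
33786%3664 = 810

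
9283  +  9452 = 18735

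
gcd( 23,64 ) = 1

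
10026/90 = 557/5 = 111.40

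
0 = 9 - 9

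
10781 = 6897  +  3884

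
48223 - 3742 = 44481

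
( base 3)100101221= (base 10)6856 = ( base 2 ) 1101011001000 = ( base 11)5173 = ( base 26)a3i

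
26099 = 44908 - 18809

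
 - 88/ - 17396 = 22/4349 = 0.01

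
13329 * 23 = 306567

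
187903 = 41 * 4583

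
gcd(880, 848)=16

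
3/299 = 3/299 = 0.01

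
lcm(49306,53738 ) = 4782682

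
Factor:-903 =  - 3^1*7^1* 43^1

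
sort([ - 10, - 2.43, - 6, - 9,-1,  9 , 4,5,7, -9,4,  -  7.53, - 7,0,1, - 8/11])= [ - 10 , - 9,-9 ,-7.53,-7 , - 6, - 2.43, - 1 , - 8/11, 0,  1 , 4, 4,  5, 7,9 ]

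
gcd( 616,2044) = 28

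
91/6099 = 91/6099 = 0.01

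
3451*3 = 10353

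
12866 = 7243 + 5623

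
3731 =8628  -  4897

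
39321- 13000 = 26321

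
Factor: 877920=2^5*3^1 *5^1 * 31^1*59^1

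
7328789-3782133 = 3546656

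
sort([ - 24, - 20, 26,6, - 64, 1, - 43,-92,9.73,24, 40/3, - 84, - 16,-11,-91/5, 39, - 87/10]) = [-92, - 84 , - 64, -43 , - 24, - 20, - 91/5 , - 16, - 11, - 87/10 , 1, 6, 9.73,40/3, 24,26, 39]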